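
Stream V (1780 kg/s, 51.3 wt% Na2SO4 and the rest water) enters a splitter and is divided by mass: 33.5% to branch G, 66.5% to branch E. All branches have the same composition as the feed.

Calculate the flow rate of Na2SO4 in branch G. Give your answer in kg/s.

305.9 kg/s

Branch G total = 0.335×1780 = 596.3 kg/s.
Na2SO4 in G = 0.513×596.3 = 305.9 kg/s.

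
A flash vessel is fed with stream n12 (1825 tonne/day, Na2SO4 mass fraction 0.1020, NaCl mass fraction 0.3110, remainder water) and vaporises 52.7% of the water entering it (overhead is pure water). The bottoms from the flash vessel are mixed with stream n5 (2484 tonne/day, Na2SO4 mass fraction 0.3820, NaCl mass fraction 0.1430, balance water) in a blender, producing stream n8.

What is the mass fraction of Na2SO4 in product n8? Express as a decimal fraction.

0.3031

Vapour removed = 0.527×0.587×1825 = 564.56 tonne/day; concentrate = 1260.4 tonne/day.
Na2SO4 reaching the mixer = 186.15 (from concentrate) + 2484×0.382 = 1135 tonne/day.
Product flow = 1260.4 + 2484 = 3744.4 tonne/day; Na2SO4 fraction = 0.3031.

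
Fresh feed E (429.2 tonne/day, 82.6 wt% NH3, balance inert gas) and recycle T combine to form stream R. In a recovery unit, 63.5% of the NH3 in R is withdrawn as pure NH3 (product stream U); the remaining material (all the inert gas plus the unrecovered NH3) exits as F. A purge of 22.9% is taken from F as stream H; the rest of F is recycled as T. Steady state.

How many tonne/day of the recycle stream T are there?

inert gas enters only via E and leaves only via the purge: 429.2×0.174 = 0.229×(inert gas in F), and the recovery unit passes all inert gas, so inert gas in R = inert gas in F = 326.12 tonne/day.
NH3 in R: m_A = 429.2×0.826 + (1−0.229)·(1−0.635)·m_A, so m_A = 354.52/0.7186 = 493.36 tonne/day.
F = (1−0.635)×493.36 + 326.12 = 506.19 tonne/day.
Recycle T = (1−0.229)×506.19 = 390.27 tonne/day.

390.3 tonne/day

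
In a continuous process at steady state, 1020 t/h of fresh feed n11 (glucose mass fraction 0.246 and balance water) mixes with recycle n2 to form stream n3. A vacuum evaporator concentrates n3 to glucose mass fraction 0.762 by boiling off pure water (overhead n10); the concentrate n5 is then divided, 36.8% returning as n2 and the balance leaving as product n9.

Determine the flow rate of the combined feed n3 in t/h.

1212 t/h

Overall glucose balance (none leaves overhead): glucose in fresh feed = glucose in product, i.e. 1020×0.246 = (1−0.368)·n5·0.762.
n5 = 250.92/(0.762×0.632) = 521.03 t/h.
Recycle n2 = 0.368×521.03 = 191.74 t/h.
Combined feed n3 = 1020 + 191.74 = 1211.7 t/h.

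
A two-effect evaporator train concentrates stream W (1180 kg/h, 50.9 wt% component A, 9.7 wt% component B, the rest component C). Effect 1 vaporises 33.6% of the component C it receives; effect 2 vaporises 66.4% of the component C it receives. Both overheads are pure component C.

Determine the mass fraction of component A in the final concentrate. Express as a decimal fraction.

0.734

component C in feed = 1180×0.394 = 464.92 kg/h.
After stage 1: component C left = (1−0.336)×464.92 = 308.71; stream total = 1023.8 kg/h.
After stage 2: component C left = (1−0.664)×308.71 = 103.73; final concentrate = 818.81 kg/h.
component A fraction = 600.62/818.81 = 0.734.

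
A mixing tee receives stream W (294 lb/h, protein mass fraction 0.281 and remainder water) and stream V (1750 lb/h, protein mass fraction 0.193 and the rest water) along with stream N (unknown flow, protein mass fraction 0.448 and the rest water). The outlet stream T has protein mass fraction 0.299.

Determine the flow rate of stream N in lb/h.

Let N be the unknown flow. Total out = 2044 + N.
protein balance: 420.36 + 0.448·N = 0.299·(2044 + N)
(0.448 − 0.299)·N = 0.299×2044 − 420.36 = 190.79
N = 190.79 / 0.149 = 1280.5 lb/h

1280 lb/h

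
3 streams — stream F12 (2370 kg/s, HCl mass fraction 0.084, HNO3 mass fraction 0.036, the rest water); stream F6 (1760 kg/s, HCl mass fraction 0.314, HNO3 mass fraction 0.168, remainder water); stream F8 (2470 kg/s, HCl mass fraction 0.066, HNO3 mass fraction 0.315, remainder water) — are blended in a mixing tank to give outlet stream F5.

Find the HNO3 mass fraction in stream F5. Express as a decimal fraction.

0.176

Total flow out = 2370 + 1760 + 2470 = 6600 kg/s.
HNO3 in = 2370×0.036 + 1760×0.168 + 2470×0.315 = 1159 kg/s.
HNO3 mass fraction in F5 = 1159/6600 = 0.176.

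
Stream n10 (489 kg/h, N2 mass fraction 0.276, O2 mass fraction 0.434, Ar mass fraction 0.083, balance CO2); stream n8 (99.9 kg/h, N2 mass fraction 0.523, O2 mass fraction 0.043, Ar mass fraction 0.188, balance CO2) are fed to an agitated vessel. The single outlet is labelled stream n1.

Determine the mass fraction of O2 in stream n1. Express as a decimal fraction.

Total flow out = 489 + 99.9 = 588.9 kg/h.
O2 in = 489×0.434 + 99.9×0.043 = 216.52 kg/h.
O2 mass fraction in n1 = 216.52/588.9 = 0.368.

0.368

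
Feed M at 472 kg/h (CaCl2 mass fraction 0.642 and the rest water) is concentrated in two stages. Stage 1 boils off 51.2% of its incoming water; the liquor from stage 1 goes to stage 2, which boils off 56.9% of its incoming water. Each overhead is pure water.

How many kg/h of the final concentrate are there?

water in feed = 472×0.358 = 168.98 kg/h.
After stage 1: water left = (1−0.512)×168.98 = 82.46; stream total = 385.48 kg/h.
After stage 2: water left = (1−0.569)×82.46 = 35.54; final concentrate = 338.56 kg/h.

338.6 kg/h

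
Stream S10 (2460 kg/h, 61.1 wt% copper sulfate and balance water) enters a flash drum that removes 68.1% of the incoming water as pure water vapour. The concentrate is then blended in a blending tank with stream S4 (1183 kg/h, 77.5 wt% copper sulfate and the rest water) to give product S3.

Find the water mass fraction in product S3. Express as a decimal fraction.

0.191

Vapour removed = 0.681×0.389×2460 = 651.68 kg/h; concentrate = 1808.3 kg/h.
water reaching the mixer = 305.26 (from concentrate) + 1183×0.225 = 571.44 kg/h.
Product flow = 1808.3 + 1183 = 2991.3 kg/h; water fraction = 0.191.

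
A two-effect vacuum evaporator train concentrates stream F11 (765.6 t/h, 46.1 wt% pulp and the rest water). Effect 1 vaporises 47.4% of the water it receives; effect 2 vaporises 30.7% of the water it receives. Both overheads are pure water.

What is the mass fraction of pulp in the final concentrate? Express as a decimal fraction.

water in feed = 765.6×0.539 = 412.66 t/h.
After stage 1: water left = (1−0.474)×412.66 = 217.06; stream total = 570 t/h.
After stage 2: water left = (1−0.307)×217.06 = 150.42; final concentrate = 503.36 t/h.
pulp fraction = 352.94/503.36 = 0.7012.

0.7012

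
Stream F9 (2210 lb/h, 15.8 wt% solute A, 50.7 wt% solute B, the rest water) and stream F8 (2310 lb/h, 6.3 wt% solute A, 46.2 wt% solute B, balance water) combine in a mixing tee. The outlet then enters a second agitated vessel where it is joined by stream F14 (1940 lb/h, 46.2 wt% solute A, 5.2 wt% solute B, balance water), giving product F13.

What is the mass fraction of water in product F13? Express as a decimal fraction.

0.430

Overall, product flow = 6460 lb/h.
water in = 2210×0.335 + 2310×0.475 + 1940×0.486 = 2780.4 lb/h.
water fraction in F13 = 0.430.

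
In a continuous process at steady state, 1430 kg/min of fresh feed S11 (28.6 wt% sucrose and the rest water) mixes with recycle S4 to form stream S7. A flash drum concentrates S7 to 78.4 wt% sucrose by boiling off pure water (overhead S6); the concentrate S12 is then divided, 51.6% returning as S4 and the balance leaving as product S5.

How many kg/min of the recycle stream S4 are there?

556.1 kg/min

Overall sucrose balance (none leaves overhead): sucrose in fresh feed = sucrose in product, i.e. 1430×0.286 = (1−0.516)·S12·0.784.
S12 = 408.98/(0.784×0.484) = 1077.8 kg/min.
Recycle S4 = 0.516×1077.8 = 556.15 kg/min.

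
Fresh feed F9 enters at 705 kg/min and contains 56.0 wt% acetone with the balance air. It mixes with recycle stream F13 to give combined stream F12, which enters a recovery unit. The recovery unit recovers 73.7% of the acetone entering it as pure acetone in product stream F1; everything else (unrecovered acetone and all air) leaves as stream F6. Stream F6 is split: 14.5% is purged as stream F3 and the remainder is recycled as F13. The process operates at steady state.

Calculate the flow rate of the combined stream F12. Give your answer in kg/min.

2649 kg/min

air enters only via F9 and leaves only via the purge: 705×0.440 = 0.145×(air in F6), and the recovery unit passes all air, so air in F12 = air in F6 = 2139.3 kg/min.
acetone in F12: m_A = 705×0.560 + (1−0.145)·(1−0.737)·m_A, so m_A = 394.8/0.7751 = 509.33 kg/min.
F12 = 509.33 + 2139.3 = 2648.6 kg/min.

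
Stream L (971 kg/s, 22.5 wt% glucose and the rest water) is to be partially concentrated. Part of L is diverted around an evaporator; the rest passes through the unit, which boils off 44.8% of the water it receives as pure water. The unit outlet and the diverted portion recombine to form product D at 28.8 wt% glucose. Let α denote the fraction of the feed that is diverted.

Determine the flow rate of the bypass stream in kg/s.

359.2 kg/s

All 971×0.225 = 218.47 kg/s of glucose reaches D, so D = 218.47/0.288 = 758.59 kg/s and vapour = 212.41 kg/s.
The evaporator receives (1−α)·971 of feed at 0.775 water and removes 0.448 of that water:
0.448×0.775×(1−α)×971 = 212.41
(1−α) = 212.41/337.13 = 0.6300;  α = 0.3700.
Bypass flow = 0.3700×971 = 359.23 kg/s.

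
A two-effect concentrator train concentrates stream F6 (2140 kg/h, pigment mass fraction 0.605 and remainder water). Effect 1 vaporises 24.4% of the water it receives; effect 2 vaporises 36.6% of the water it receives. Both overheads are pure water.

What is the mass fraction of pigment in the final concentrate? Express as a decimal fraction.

0.762

water in feed = 2140×0.395 = 845.3 kg/h.
After stage 1: water left = (1−0.244)×845.3 = 639.05; stream total = 1933.7 kg/h.
After stage 2: water left = (1−0.366)×639.05 = 405.16; final concentrate = 1699.9 kg/h.
pigment fraction = 1294.7/1699.9 = 0.762.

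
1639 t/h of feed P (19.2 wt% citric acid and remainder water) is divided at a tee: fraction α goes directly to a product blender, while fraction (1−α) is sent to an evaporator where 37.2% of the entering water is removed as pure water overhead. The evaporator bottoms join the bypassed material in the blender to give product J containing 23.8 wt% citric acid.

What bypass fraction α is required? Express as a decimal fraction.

0.357

All 1639×0.192 = 314.69 t/h of citric acid reaches J, so J = 314.69/0.238 = 1322.2 t/h and vapour = 316.78 t/h.
The evaporator receives (1−α)·1639 of feed at 0.808 water and removes 0.372 of that water:
0.372×0.808×(1−α)×1639 = 316.78
(1−α) = 316.78/492.64 = 0.6430;  α = 0.3570.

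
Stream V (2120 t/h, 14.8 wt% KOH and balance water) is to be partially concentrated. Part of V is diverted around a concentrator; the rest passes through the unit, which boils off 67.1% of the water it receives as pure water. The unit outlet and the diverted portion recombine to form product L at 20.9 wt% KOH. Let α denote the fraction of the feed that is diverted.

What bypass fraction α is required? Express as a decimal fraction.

0.489

All 2120×0.148 = 313.76 t/h of KOH reaches L, so L = 313.76/0.209 = 1501.2 t/h and vapour = 618.76 t/h.
The evaporator receives (1−α)·2120 of feed at 0.852 water and removes 0.671 of that water:
0.671×0.852×(1−α)×2120 = 618.76
(1−α) = 618.76/1212 = 0.5105;  α = 0.4895.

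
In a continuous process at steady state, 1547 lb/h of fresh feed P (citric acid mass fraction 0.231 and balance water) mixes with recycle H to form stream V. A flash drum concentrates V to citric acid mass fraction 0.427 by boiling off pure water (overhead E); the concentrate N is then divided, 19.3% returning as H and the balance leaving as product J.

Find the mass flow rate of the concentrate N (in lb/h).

Overall citric acid balance (none leaves overhead): citric acid in fresh feed = citric acid in product, i.e. 1547×0.231 = (1−0.193)·N·0.427.
N = 357.36/(0.427×0.807) = 1037.1 lb/h.

1037 lb/h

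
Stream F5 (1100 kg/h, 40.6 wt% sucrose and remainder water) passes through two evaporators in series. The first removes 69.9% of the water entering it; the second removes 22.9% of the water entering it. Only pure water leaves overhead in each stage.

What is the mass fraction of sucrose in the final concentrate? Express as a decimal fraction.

0.7465

water in feed = 1100×0.594 = 653.4 kg/h.
After stage 1: water left = (1−0.699)×653.4 = 196.67; stream total = 643.27 kg/h.
After stage 2: water left = (1−0.229)×196.67 = 151.64; final concentrate = 598.24 kg/h.
sucrose fraction = 446.6/598.24 = 0.7465.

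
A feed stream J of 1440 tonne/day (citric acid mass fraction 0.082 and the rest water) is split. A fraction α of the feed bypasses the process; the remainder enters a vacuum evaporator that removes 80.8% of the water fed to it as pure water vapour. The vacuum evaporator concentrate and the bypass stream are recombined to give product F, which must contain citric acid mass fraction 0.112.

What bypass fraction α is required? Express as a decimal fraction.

0.639

All 1440×0.082 = 118.08 tonne/day of citric acid reaches F, so F = 118.08/0.112 = 1054.3 tonne/day and vapour = 385.71 tonne/day.
The evaporator receives (1−α)·1440 of feed at 0.918 water and removes 0.808 of that water:
0.808×0.918×(1−α)×1440 = 385.71
(1−α) = 385.71/1068.1 = 0.3611;  α = 0.6389.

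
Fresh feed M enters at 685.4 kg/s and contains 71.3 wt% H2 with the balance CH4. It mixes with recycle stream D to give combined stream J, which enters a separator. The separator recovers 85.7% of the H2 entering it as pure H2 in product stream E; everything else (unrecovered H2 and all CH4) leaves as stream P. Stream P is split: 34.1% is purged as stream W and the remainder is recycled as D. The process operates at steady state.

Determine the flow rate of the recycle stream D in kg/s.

CH4 enters only via M and leaves only via the purge: 685.4×0.287 = 0.341×(CH4 in P), and the separator passes all CH4, so CH4 in J = CH4 in P = 576.86 kg/s.
H2 in J: m_A = 685.4×0.713 + (1−0.341)·(1−0.857)·m_A, so m_A = 488.69/0.9058 = 539.53 kg/s.
P = (1−0.857)×539.53 + 576.86 = 654.01 kg/s.
Recycle D = (1−0.341)×654.01 = 431 kg/s.

431 kg/s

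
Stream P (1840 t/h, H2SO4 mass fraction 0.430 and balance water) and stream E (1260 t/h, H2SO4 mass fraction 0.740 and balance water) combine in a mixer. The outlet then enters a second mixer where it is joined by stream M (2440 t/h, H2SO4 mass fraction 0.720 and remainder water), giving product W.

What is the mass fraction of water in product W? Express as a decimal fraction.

0.372

Overall, product flow = 5540 t/h.
water in = 1840×0.570 + 1260×0.260 + 2440×0.280 = 2059.6 t/h.
water fraction in W = 0.372.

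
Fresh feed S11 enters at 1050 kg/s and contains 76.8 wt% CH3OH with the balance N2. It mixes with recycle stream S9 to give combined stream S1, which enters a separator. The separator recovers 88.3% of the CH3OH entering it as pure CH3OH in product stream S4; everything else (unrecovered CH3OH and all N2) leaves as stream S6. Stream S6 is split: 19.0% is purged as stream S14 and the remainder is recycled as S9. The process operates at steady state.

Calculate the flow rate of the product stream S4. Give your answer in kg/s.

CH3OH in S1: m_A = 1050×0.768 + (1−0.190)·(1−0.883)·m_A, so m_A = 806.4/0.9052 = 890.82 kg/s.
Product S4 = 0.883×890.82 = 786.6 kg/s.

786.6 kg/s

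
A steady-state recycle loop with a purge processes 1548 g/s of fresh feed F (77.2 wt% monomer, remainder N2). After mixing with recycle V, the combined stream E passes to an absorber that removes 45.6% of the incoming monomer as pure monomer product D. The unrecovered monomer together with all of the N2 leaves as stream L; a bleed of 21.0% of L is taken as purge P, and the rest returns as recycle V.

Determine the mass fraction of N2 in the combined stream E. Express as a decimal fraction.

N2 enters only via F and leaves only via the purge: 1548×0.228 = 0.210×(N2 in L), and the absorber passes all N2, so N2 in E = N2 in L = 1680.7 g/s.
monomer in E: m_A = 1548×0.772 + (1−0.210)·(1−0.456)·m_A, so m_A = 1195.1/0.5702 = 2095.7 g/s.
E = 2095.7 + 1680.7 = 3776.4 g/s.
N2 fraction in E = 1680.7/3776.4 = 0.4451.

0.4451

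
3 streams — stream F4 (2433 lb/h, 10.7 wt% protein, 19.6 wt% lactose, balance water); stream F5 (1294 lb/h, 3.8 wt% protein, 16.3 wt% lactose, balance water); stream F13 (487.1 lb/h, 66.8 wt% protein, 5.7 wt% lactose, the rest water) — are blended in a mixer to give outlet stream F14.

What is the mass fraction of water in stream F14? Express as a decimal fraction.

0.6795

Total flow out = 2433 + 1294 + 487.1 = 4214.1 lb/h.
water in = 2433×0.697 + 1294×0.799 + 487.1×0.275 = 2863.7 lb/h.
water mass fraction in F14 = 2863.7/4214.1 = 0.6795.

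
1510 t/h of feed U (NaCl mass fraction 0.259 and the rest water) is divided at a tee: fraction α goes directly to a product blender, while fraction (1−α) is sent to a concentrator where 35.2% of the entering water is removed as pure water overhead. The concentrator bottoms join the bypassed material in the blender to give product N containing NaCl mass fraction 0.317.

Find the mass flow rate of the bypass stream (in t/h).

450.8 t/h

All 1510×0.259 = 391.09 t/h of NaCl reaches N, so N = 391.09/0.317 = 1233.7 t/h and vapour = 276.28 t/h.
The evaporator receives (1−α)·1510 of feed at 0.741 water and removes 0.352 of that water:
0.352×0.741×(1−α)×1510 = 276.28
(1−α) = 276.28/393.86 = 0.7015;  α = 0.2985.
Bypass flow = 0.2985×1510 = 450.78 t/h.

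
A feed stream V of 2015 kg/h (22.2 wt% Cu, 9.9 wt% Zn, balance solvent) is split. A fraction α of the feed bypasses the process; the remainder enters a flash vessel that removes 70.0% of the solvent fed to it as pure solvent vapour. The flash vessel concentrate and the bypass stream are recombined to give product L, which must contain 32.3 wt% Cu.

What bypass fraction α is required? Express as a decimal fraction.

0.342

All 2015×0.222 = 447.33 kg/h of Cu reaches L, so L = 447.33/0.323 = 1384.9 kg/h and vapour = 630.08 kg/h.
The evaporator receives (1−α)·2015 of feed at 0.679 solvent and removes 0.700 of that solvent:
0.700×0.679×(1−α)×2015 = 630.08
(1−α) = 630.08/957.73 = 0.6579;  α = 0.3421.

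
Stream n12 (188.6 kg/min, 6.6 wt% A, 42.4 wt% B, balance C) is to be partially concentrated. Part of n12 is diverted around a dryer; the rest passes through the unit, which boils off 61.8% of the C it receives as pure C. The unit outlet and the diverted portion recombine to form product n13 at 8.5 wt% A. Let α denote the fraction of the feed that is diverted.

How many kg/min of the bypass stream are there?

54.84 kg/min

All 188.6×0.066 = 12.448 kg/min of A reaches n13, so n13 = 12.448/0.085 = 146.44 kg/min and vapour = 42.158 kg/min.
The evaporator receives (1−α)·188.6 of feed at 0.510 C and removes 0.618 of that C:
0.618×0.510×(1−α)×188.6 = 42.158
(1−α) = 42.158/59.443 = 0.7092;  α = 0.2908.
Bypass flow = 0.2908×188.6 = 54.843 kg/min.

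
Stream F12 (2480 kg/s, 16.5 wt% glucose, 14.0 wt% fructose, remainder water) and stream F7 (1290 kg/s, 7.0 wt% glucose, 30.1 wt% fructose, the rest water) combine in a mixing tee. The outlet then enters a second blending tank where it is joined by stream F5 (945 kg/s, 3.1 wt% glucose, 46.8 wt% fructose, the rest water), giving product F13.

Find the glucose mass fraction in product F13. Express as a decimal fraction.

0.112

Overall, product flow = 4715 kg/s.
glucose in = 2480×0.165 + 1290×0.070 + 945×0.031 = 528.8 kg/s.
glucose fraction in F13 = 0.112.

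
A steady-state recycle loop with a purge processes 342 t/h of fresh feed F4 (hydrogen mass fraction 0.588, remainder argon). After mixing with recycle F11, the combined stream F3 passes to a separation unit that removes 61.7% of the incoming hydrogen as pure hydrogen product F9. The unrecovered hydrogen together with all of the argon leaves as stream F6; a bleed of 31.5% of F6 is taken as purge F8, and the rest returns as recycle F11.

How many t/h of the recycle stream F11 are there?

argon enters only via F4 and leaves only via the purge: 342×0.412 = 0.315×(argon in F6), and the separation unit passes all argon, so argon in F3 = argon in F6 = 447.31 t/h.
hydrogen in F3: m_A = 342×0.588 + (1−0.315)·(1−0.617)·m_A, so m_A = 201.1/0.7376 = 272.62 t/h.
F6 = (1−0.617)×272.62 + 447.31 = 551.73 t/h.
Recycle F11 = (1−0.315)×551.73 = 377.93 t/h.

377.9 t/h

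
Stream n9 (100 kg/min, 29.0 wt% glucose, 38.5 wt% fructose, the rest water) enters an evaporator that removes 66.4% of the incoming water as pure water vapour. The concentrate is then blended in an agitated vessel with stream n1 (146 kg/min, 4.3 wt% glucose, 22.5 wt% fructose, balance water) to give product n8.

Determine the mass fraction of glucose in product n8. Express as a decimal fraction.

Vapour removed = 0.664×0.325×100 = 21.58 kg/min; concentrate = 78.42 kg/min.
glucose reaching the mixer = 29 (from concentrate) + 146×0.043 = 35.278 kg/min.
Product flow = 78.42 + 146 = 224.42 kg/min; glucose fraction = 0.157.

0.157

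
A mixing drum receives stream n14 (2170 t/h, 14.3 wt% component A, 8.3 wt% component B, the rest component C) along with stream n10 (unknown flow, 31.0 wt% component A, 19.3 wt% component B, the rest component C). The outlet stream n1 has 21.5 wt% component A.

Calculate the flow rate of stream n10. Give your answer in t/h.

1645 t/h

Let n10 be the unknown flow. Total out = 2170 + n10.
component A balance: 310.31 + 0.310·n10 = 0.215·(2170 + n10)
(0.310 − 0.215)·n10 = 0.215×2170 − 310.31 = 156.24
n10 = 156.24 / 0.095 = 1644.6 t/h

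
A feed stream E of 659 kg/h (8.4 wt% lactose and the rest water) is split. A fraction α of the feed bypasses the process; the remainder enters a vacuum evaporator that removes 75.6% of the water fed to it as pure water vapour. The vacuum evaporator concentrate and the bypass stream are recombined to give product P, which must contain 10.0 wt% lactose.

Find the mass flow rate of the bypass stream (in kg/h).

506.7 kg/h

All 659×0.084 = 55.356 kg/h of lactose reaches P, so P = 55.356/0.100 = 553.56 kg/h and vapour = 105.44 kg/h.
The evaporator receives (1−α)·659 of feed at 0.916 water and removes 0.756 of that water:
0.756×0.916×(1−α)×659 = 105.44
(1−α) = 105.44/456.35 = 0.2310;  α = 0.7690.
Bypass flow = 0.7690×659 = 506.74 kg/h.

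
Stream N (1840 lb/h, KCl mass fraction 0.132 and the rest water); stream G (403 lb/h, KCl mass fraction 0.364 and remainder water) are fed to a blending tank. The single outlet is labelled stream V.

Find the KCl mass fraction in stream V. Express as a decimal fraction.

0.174

Total flow out = 1840 + 403 = 2243 lb/h.
KCl in = 1840×0.132 + 403×0.364 = 389.57 lb/h.
KCl mass fraction in V = 389.57/2243 = 0.174.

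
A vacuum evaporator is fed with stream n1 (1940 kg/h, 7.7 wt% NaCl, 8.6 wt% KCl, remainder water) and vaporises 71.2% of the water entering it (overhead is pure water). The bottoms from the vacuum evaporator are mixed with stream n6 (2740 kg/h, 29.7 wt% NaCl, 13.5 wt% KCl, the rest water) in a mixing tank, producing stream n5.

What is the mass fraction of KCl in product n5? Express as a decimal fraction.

Vapour removed = 0.712×0.837×1940 = 1156.1 kg/h; concentrate = 783.87 kg/h.
KCl reaching the mixer = 166.84 (from concentrate) + 2740×0.135 = 536.74 kg/h.
Product flow = 783.87 + 2740 = 3523.9 kg/h; KCl fraction = 0.152.

0.152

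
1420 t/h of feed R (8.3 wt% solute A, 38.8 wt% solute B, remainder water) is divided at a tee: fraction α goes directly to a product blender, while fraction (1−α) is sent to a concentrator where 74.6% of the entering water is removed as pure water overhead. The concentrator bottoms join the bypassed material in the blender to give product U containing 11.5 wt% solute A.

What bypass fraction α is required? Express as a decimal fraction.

All 1420×0.083 = 117.86 t/h of solute A reaches U, so U = 117.86/0.115 = 1024.9 t/h and vapour = 395.13 t/h.
The evaporator receives (1−α)·1420 of feed at 0.529 water and removes 0.746 of that water:
0.746×0.529×(1−α)×1420 = 395.13
(1−α) = 395.13/560.38 = 0.7051;  α = 0.2949.

0.295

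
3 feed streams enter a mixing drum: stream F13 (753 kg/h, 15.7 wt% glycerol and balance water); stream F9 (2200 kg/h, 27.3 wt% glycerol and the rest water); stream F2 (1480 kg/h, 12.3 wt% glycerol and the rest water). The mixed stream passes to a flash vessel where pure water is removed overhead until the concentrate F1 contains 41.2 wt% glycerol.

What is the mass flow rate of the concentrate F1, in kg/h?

glycerol entering = 753×0.157 + 2200×0.273 + 1480×0.123 = 900.86 kg/h.
All glycerol reports to F1, so F1 = 900.86/0.412 = 2186.6 kg/h.

2187 kg/h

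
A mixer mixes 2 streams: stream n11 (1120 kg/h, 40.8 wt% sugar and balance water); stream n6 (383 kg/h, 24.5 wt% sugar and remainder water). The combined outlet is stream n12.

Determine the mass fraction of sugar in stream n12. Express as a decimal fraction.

0.366

Total flow out = 1120 + 383 = 1503 kg/h.
sugar in = 1120×0.408 + 383×0.245 = 550.79 kg/h.
sugar mass fraction in n12 = 550.79/1503 = 0.366.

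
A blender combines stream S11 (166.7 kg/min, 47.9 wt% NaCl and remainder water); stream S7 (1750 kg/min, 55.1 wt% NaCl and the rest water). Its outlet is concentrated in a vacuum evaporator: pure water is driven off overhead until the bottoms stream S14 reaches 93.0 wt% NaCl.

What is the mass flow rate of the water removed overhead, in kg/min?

NaCl entering = 166.7×0.479 + 1750×0.551 = 1044.1 kg/min.
All NaCl reports to S14, so S14 = 1044.1/0.930 = 1122.7 kg/min.
Total feed = 1916.7 kg/min; overhead = 1916.7 − 1122.7 = 794.01 kg/min.

794 kg/min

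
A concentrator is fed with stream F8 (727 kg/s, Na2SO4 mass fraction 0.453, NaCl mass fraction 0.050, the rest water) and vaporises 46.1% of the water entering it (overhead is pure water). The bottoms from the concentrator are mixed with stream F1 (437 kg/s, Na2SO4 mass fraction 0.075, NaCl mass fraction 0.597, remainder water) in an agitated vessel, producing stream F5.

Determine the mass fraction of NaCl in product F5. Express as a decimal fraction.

0.298

Vapour removed = 0.461×0.497×727 = 166.57 kg/s; concentrate = 560.43 kg/s.
NaCl reaching the mixer = 36.35 (from concentrate) + 437×0.597 = 297.24 kg/s.
Product flow = 560.43 + 437 = 997.43 kg/s; NaCl fraction = 0.298.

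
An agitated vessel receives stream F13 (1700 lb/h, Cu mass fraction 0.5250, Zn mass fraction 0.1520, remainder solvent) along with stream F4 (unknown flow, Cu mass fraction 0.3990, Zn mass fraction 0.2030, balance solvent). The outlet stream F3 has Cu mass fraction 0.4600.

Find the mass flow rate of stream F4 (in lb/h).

1811 lb/h

Let F4 be the unknown flow. Total out = 1700 + F4.
Cu balance: 892.5 + 0.399·F4 = 0.460·(1700 + F4)
(0.399 − 0.460)·F4 = 0.460×1700 − 892.5 = -110.5
F4 = -110.5 / -0.061 = 1811.5 lb/h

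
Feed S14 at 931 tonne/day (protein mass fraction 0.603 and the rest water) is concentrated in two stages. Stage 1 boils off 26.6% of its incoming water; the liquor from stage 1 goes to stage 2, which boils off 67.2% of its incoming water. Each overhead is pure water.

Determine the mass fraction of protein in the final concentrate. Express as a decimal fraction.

0.863

water in feed = 931×0.397 = 369.61 tonne/day.
After stage 1: water left = (1−0.266)×369.61 = 271.29; stream total = 832.68 tonne/day.
After stage 2: water left = (1−0.672)×271.29 = 88.984; final concentrate = 650.38 tonne/day.
protein fraction = 561.39/650.38 = 0.863.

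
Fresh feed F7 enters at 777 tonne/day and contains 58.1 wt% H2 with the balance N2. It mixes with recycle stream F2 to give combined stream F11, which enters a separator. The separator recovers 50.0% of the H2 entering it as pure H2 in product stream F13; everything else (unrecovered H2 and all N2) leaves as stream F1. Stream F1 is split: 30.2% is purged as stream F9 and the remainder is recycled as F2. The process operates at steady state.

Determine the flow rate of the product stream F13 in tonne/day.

346.7 tonne/day

H2 in F11: m_A = 777×0.581 + (1−0.302)·(1−0.500)·m_A, so m_A = 451.44/0.6510 = 693.45 tonne/day.
Product F13 = 0.500×693.45 = 346.73 tonne/day.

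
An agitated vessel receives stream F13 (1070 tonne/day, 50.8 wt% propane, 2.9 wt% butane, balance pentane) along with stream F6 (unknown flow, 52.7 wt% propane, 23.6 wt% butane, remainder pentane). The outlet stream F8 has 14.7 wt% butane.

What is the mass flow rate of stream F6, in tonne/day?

1419 tonne/day

Let F6 be the unknown flow. Total out = 1070 + F6.
butane balance: 31.03 + 0.236·F6 = 0.147·(1070 + F6)
(0.236 − 0.147)·F6 = 0.147×1070 − 31.03 = 126.26
F6 = 126.26 / 0.089 = 1418.7 tonne/day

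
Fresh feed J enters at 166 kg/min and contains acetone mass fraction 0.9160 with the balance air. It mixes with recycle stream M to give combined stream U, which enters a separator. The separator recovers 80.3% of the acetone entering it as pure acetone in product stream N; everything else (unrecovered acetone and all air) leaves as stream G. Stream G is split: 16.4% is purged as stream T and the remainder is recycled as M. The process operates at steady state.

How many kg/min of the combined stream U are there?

air enters only via J and leaves only via the purge: 166×0.084 = 0.164×(air in G), and the separator passes all air, so air in U = air in G = 85.024 kg/min.
acetone in U: m_A = 166×0.916 + (1−0.164)·(1−0.803)·m_A, so m_A = 152.06/0.8353 = 182.04 kg/min.
U = 182.04 + 85.024 = 267.06 kg/min.

267.1 kg/min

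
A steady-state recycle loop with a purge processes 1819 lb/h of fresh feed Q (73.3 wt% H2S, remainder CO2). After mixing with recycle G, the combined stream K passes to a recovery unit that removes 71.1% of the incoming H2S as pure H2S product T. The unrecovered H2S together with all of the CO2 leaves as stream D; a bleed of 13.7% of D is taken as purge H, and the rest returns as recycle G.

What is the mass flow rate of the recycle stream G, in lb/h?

3502 lb/h

CO2 enters only via Q and leaves only via the purge: 1819×0.267 = 0.137×(CO2 in D), and the recovery unit passes all CO2, so CO2 in K = CO2 in D = 3545.1 lb/h.
H2S in K: m_A = 1819×0.733 + (1−0.137)·(1−0.711)·m_A, so m_A = 1333.3/0.7506 = 1776.4 lb/h.
D = (1−0.711)×1776.4 + 3545.1 = 4058.4 lb/h.
Recycle G = (1−0.137)×4058.4 = 3502.4 lb/h.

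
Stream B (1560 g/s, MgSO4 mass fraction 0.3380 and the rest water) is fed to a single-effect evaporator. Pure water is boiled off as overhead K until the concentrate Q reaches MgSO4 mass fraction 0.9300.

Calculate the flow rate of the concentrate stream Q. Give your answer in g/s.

567 g/s

MgSO4 is conserved: 1560×0.338 = 527.28 g/s all reports to the concentrate.
Concentrate = 527.28/(target fraction) = 566.97 g/s.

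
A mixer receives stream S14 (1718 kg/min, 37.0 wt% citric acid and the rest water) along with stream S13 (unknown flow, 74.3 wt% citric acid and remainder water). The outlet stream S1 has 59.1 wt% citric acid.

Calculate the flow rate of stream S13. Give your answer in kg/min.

2498 kg/min

Let S13 be the unknown flow. Total out = 1718 + S13.
citric acid balance: 635.66 + 0.743·S13 = 0.591·(1718 + S13)
(0.743 − 0.591)·S13 = 0.591×1718 − 635.66 = 379.68
S13 = 379.68 / 0.152 = 2497.9 kg/min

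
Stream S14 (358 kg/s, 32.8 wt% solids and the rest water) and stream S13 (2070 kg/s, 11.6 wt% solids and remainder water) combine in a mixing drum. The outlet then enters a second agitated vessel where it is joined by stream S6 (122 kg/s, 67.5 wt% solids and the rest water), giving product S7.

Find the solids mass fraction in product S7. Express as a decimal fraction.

0.1725

Overall, product flow = 2550 kg/s.
solids in = 358×0.328 + 2070×0.116 + 122×0.675 = 439.89 kg/s.
solids fraction in S7 = 0.1725.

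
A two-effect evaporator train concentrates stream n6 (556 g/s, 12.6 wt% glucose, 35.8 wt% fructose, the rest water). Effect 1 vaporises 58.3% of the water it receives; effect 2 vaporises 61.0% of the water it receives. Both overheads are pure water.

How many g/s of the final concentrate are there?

315.8 g/s

water in feed = 556×0.516 = 286.9 g/s.
After stage 1: water left = (1−0.583)×286.9 = 119.64; stream total = 388.74 g/s.
After stage 2: water left = (1−0.610)×119.64 = 46.658; final concentrate = 315.76 g/s.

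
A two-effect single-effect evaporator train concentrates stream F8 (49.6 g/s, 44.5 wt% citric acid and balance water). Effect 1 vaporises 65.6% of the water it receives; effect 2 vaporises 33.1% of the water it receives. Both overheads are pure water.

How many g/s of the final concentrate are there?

water in feed = 49.6×0.555 = 27.528 g/s.
After stage 1: water left = (1−0.656)×27.528 = 9.4696; stream total = 31.542 g/s.
After stage 2: water left = (1−0.331)×9.4696 = 6.3352; final concentrate = 28.407 g/s.

28.41 g/s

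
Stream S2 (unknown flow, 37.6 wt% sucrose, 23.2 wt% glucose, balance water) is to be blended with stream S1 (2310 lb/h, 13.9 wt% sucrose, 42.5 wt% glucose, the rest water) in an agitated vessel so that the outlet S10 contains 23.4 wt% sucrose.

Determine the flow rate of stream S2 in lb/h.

Let S2 be the unknown flow. Total out = 2310 + S2.
sucrose balance: 321.09 + 0.376·S2 = 0.234·(2310 + S2)
(0.376 − 0.234)·S2 = 0.234×2310 − 321.09 = 219.45
S2 = 219.45 / 0.142 = 1545.4 lb/h

1545 lb/h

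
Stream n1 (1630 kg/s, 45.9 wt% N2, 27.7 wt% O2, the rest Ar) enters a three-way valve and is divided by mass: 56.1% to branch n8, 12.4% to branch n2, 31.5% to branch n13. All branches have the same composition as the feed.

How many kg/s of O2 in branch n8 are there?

Branch n8 total = 0.561×1630 = 914.43 kg/s.
O2 in n8 = 0.277×914.43 = 253.3 kg/s.

253.3 kg/s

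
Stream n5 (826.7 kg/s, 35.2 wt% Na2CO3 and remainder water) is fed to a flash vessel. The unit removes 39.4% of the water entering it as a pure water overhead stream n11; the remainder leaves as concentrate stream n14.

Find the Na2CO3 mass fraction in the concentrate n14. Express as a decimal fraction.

0.473

Na2CO3 is not removed: 826.7×0.352 = 291 kg/s of Na2CO3 enters n14.
water entering = 826.7×0.648 = 535.7 kg/s; overhead removed = 0.394×535.7 = 211.07 kg/s.
Concentrate = 826.7 − 211.07 = 615.63 kg/s.
Mass fraction = 291/615.63 = 0.473.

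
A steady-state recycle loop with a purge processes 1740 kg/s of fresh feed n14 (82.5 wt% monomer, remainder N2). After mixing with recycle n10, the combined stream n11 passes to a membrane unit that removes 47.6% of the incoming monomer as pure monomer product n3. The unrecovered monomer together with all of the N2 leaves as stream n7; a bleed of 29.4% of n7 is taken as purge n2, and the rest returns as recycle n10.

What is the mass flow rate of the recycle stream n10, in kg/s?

N2 enters only via n14 and leaves only via the purge: 1740×0.175 = 0.294×(N2 in n7), and the membrane unit passes all N2, so N2 in n11 = N2 in n7 = 1035.7 kg/s.
monomer in n11: m_A = 1740×0.825 + (1−0.294)·(1−0.476)·m_A, so m_A = 1435.5/0.6301 = 2278.4 kg/s.
n7 = (1−0.476)×2278.4 + 1035.7 = 2229.6 kg/s.
Recycle n10 = (1−0.294)×2229.6 = 1574.1 kg/s.

1574 kg/s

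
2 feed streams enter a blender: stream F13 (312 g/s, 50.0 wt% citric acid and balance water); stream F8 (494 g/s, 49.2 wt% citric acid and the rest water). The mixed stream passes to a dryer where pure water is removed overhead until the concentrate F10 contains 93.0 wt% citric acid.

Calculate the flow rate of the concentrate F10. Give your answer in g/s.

citric acid entering = 312×0.500 + 494×0.492 = 399.05 g/s.
All citric acid reports to F10, so F10 = 399.05/0.930 = 429.08 g/s.

429.1 g/s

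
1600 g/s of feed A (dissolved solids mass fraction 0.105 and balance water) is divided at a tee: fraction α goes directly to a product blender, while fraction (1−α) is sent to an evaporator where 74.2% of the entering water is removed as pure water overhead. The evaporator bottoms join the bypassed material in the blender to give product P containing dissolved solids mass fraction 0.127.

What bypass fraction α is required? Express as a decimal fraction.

All 1600×0.105 = 168 g/s of dissolved solids reaches P, so P = 168/0.127 = 1322.8 g/s and vapour = 277.17 g/s.
The evaporator receives (1−α)·1600 of feed at 0.895 water and removes 0.742 of that water:
0.742×0.895×(1−α)×1600 = 277.17
(1−α) = 277.17/1062.5 = 0.2609;  α = 0.7391.

0.739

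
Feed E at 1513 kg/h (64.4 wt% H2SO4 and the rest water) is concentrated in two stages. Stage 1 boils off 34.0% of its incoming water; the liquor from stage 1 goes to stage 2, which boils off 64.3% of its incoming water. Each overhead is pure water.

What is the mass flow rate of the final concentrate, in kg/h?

1101 kg/h

water in feed = 1513×0.356 = 538.63 kg/h.
After stage 1: water left = (1−0.340)×538.63 = 355.49; stream total = 1329.9 kg/h.
After stage 2: water left = (1−0.643)×355.49 = 126.91; final concentrate = 1101.3 kg/h.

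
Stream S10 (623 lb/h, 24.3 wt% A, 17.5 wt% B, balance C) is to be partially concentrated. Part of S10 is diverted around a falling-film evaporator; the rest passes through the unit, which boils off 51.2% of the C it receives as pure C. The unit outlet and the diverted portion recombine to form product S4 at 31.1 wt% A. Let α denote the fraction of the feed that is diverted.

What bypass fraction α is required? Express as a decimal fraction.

0.266

All 623×0.243 = 151.39 lb/h of A reaches S4, so S4 = 151.39/0.311 = 486.78 lb/h and vapour = 136.22 lb/h.
The evaporator receives (1−α)·623 of feed at 0.582 C and removes 0.512 of that C:
0.512×0.582×(1−α)×623 = 136.22
(1−α) = 136.22/185.64 = 0.7338;  α = 0.2662.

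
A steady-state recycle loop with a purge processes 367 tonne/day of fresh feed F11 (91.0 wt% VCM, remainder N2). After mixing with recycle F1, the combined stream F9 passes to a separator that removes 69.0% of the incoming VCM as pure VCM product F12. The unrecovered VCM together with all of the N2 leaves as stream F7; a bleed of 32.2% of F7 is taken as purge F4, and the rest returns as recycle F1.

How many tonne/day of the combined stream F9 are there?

N2 enters only via F11 and leaves only via the purge: 367×0.090 = 0.322×(N2 in F7), and the separator passes all N2, so N2 in F9 = N2 in F7 = 102.58 tonne/day.
VCM in F9: m_A = 367×0.910 + (1−0.322)·(1−0.690)·m_A, so m_A = 333.97/0.7898 = 422.84 tonne/day.
F9 = 422.84 + 102.58 = 525.42 tonne/day.

525.4 tonne/day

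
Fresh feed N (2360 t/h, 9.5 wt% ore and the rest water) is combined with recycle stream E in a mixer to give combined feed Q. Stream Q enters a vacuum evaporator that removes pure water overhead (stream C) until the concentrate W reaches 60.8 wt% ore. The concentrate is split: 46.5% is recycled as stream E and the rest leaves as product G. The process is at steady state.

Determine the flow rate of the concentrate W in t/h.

689.3 t/h

Overall ore balance (none leaves overhead): ore in fresh feed = ore in product, i.e. 2360×0.095 = (1−0.465)·W·0.608.
W = 224.2/(0.608×0.535) = 689.25 t/h.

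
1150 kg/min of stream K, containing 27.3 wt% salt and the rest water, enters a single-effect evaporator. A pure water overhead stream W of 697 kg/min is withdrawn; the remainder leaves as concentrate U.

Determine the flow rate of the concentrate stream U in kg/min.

Concentrate = 1150 − 697 = 453 kg/min.

453 kg/min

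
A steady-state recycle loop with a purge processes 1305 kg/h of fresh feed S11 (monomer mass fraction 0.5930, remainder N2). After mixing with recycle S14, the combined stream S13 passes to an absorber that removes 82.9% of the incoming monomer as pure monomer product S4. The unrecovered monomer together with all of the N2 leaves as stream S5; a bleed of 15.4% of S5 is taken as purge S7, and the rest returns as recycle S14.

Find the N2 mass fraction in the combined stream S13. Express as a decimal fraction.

N2 enters only via S11 and leaves only via the purge: 1305×0.407 = 0.154×(N2 in S5), and the absorber passes all N2, so N2 in S13 = N2 in S5 = 3448.9 kg/h.
monomer in S13: m_A = 1305×0.593 + (1−0.154)·(1−0.829)·m_A, so m_A = 773.87/0.8553 = 904.75 kg/h.
S13 = 904.75 + 3448.9 = 4353.7 kg/h.
N2 fraction in S13 = 3448.9/4353.7 = 0.7922.

0.7922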